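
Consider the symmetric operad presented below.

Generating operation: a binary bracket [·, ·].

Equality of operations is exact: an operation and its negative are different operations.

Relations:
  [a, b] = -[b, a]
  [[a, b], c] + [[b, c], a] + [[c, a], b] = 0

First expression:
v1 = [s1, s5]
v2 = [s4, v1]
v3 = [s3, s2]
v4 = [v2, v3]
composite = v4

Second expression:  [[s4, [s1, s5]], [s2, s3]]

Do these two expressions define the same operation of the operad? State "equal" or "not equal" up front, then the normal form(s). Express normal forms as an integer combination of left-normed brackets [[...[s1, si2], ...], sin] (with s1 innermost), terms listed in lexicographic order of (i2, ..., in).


not equal — first [[[[s1, s5], s4], s2], s3] - [[[[s1, s5], s4], s3], s2], second -[[[[s1, s5], s4], s2], s3] + [[[[s1, s5], s4], s3], s2]


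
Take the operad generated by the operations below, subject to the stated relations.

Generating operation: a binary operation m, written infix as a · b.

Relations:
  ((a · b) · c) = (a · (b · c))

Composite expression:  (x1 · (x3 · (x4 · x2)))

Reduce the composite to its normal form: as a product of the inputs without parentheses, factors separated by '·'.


x1 · x3 · x4 · x2

Key point: m is associative — brackets drop, the x-order remains.
(x4 · x2) flattens to x4 · x2
(x3 · (x4 · x2)) flattens to x3 · x4 · x2
(x1 · (x3 · (x4 · x2))) flattens to x1 · x3 · x4 · x2


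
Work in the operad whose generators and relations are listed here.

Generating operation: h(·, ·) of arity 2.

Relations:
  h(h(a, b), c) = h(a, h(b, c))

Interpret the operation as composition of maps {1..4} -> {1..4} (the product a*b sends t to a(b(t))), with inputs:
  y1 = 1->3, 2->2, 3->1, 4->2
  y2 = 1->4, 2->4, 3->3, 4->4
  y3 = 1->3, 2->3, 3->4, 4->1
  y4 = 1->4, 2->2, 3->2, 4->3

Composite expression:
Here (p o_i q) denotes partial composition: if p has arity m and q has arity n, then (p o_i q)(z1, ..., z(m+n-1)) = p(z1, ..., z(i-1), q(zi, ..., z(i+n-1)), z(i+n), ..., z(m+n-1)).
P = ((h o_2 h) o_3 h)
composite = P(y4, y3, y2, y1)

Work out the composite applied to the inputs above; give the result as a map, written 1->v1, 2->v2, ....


1->3, 2->4, 3->4, 4->4

h(y2, y1) = 1->3, 2->4, 3->4, 4->4
h(y3, h(y2, y1)) = 1->4, 2->1, 3->1, 4->1
h(y4, h(y3, h(y2, y1))) = 1->3, 2->4, 3->4, 4->4


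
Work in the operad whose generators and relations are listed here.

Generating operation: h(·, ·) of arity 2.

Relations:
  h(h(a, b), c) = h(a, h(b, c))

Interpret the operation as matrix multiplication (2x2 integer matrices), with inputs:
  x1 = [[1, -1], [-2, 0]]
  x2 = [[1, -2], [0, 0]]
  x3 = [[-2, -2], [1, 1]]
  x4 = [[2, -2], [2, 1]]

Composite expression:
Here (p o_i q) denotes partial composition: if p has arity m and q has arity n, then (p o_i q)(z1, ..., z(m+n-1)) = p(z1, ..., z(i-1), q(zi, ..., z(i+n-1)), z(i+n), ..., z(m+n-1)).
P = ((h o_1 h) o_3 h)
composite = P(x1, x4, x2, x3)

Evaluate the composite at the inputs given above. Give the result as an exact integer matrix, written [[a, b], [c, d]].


[[0, 0], [16, 16]]

h(x1, x4) = [[0, -3], [-4, 4]]
h(x2, x3) = [[-4, -4], [0, 0]]
h(h(x1, x4), h(x2, x3)) = [[0, 0], [16, 16]]


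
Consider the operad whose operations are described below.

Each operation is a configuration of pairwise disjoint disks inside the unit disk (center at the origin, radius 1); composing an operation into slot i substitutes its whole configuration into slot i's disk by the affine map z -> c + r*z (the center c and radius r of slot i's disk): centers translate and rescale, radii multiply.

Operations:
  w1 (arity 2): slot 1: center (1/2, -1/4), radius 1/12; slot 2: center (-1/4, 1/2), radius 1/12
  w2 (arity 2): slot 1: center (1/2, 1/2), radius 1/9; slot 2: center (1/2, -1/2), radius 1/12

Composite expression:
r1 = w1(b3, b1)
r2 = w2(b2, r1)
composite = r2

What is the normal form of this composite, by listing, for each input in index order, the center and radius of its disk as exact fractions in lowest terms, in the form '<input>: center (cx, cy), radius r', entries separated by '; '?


b1: center (23/48, -11/24), radius 1/144; b2: center (1/2, 1/2), radius 1/9; b3: center (13/24, -25/48), radius 1/144


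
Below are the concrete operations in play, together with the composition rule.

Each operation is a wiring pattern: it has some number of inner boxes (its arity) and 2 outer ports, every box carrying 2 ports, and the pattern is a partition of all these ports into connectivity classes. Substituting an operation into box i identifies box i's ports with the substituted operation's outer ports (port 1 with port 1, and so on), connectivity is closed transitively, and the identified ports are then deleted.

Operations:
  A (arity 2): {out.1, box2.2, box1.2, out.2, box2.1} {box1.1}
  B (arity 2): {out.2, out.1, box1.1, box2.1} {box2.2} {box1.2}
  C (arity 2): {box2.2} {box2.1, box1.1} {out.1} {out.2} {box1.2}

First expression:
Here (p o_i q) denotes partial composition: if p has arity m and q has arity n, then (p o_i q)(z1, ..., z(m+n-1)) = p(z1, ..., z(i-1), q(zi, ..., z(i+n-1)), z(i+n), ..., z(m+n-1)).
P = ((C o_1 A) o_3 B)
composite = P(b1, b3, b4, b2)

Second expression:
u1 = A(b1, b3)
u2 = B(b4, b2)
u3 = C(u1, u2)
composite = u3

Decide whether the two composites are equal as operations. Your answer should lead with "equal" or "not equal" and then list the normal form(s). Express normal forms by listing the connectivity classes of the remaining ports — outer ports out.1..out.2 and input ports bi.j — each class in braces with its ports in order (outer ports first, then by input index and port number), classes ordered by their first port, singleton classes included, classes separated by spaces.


equal; both compose to {out.1} {out.2} {b1.1} {b1.2, b2.1, b3.1, b3.2, b4.1} {b2.2} {b4.2}

Reducing the first expression gives {out.1} {out.2} {b1.1} {b1.2, b2.1, b3.1, b3.2, b4.1} {b2.2} {b4.2}
Reducing the second expression gives {out.1} {out.2} {b1.1} {b1.2, b2.1, b3.1, b3.2, b4.1} {b2.2} {b4.2}
The forms coincide; equal.


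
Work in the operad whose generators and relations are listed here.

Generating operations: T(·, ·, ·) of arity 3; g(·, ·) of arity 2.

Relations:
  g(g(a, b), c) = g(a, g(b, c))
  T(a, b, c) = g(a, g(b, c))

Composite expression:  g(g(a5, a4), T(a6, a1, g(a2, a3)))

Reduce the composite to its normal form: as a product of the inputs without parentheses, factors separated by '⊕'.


a5 ⊕ a4 ⊕ a6 ⊕ a1 ⊕ a2 ⊕ a3


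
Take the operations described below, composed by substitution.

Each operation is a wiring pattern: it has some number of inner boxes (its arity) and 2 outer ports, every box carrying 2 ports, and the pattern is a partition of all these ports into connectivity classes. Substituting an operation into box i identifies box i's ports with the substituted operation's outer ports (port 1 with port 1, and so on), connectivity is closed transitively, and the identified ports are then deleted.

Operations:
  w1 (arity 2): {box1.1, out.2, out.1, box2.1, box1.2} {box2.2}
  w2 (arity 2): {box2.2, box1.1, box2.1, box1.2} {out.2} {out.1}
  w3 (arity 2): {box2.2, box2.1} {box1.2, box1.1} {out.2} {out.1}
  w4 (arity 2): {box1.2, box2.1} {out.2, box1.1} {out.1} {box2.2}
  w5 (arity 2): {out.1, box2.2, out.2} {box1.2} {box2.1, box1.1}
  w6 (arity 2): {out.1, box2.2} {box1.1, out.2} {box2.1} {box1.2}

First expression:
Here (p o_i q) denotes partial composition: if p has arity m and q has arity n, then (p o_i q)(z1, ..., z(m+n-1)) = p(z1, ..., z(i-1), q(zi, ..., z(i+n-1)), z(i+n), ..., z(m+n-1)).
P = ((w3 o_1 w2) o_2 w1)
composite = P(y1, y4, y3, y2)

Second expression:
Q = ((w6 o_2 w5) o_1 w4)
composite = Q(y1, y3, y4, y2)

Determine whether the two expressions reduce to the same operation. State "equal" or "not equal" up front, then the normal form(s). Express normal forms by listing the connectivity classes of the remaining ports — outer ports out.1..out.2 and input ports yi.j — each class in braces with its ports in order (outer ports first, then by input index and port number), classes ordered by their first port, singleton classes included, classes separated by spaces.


not equal: they reduce to {out.1} {out.2} {y1.1, y1.2, y3.1, y4.1, y4.2} {y2.1, y2.2} {y3.2} and {out.1, y2.2} {out.2} {y1.1} {y1.2, y3.1} {y2.1, y4.1} {y3.2} {y4.2}

Reducing the first expression gives {out.1} {out.2} {y1.1, y1.2, y3.1, y4.1, y4.2} {y2.1, y2.2} {y3.2}
Reducing the second expression gives {out.1, y2.2} {out.2} {y1.1} {y1.2, y3.1} {y2.1, y4.1} {y3.2} {y4.2}
Distinct normal forms: not equal.


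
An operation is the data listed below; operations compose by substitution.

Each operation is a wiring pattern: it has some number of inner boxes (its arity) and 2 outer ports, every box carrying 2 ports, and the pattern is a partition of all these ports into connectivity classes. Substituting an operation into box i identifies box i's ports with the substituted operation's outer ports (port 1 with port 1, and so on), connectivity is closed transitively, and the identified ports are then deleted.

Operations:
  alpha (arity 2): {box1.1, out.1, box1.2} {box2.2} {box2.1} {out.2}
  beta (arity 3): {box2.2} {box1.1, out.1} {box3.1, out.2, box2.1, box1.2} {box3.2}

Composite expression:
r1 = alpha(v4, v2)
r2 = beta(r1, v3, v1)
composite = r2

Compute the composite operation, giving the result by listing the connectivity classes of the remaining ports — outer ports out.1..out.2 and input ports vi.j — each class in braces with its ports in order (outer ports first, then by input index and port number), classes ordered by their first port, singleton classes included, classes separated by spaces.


{out.1, v4.1, v4.2} {out.2, v1.1, v3.1} {v1.2} {v2.1} {v2.2} {v3.2}

Connectivity passes through glued beta-boundaries; trace each wire chain.
composing alpha on (v4, v2), with out.j its own outer ports: {out.1, v4.1, v4.2} {out.2} {v2.1} {v2.2}
composing beta on (v4, v2, v3, v1), with out.j its own outer ports: {out.1, v4.1, v4.2} {out.2, v1.1, v3.1} {v1.2} {v2.1} {v2.2} {v3.2}


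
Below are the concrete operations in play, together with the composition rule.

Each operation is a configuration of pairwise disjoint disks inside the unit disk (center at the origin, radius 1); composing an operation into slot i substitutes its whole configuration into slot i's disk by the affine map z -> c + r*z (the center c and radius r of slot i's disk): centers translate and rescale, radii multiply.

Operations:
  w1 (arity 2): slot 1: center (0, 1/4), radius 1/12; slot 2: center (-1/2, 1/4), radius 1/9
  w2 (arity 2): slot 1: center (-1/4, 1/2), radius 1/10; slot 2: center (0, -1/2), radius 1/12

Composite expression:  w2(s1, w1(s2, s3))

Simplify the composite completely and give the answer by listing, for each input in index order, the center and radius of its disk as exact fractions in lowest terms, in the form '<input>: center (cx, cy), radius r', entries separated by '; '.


s1: center (-1/4, 1/2), radius 1/10; s2: center (0, -23/48), radius 1/144; s3: center (-1/24, -23/48), radius 1/108

Each s-disk chains the slot maps above it in w2; radii multiply.
s1 passes through 1 substitution, ending at center (-1/4, 1/2), radius 1/10
s2 passes through 2 substitutions, ending at center (0, -23/48), radius 1/144
s3 passes through 2 substitutions, ending at center (-1/24, -23/48), radius 1/108


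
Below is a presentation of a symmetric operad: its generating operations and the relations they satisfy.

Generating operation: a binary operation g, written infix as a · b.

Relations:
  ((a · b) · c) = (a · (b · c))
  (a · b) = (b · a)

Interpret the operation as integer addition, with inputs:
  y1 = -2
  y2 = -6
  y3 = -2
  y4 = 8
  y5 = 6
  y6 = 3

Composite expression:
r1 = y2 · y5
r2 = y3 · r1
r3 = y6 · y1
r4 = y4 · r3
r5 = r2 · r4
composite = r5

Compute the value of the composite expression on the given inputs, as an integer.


7

(y2 · y5) = 0
(y3 · (y2 · y5)) = -2
(y6 · y1) = 1
(y4 · (y6 · y1)) = 9
((y3 · (y2 · y5)) · (y4 · (y6 · y1))) = 7


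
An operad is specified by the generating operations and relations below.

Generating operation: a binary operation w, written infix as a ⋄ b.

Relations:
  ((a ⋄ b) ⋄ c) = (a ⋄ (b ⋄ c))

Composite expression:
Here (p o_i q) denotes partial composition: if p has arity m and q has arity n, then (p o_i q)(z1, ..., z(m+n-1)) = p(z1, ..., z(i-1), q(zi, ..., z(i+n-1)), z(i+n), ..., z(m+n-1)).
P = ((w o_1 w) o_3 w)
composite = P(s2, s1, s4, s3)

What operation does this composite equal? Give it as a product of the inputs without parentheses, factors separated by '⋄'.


s2 ⋄ s1 ⋄ s4 ⋄ s3

Every regrouping of w is equal, so read the s-inputs in written order.
(s2 ⋄ s1) unparenthesizes to s2 ⋄ s1
(s4 ⋄ s3) unparenthesizes to s4 ⋄ s3
((s2 ⋄ s1) ⋄ (s4 ⋄ s3)) unparenthesizes to s2 ⋄ s1 ⋄ s4 ⋄ s3


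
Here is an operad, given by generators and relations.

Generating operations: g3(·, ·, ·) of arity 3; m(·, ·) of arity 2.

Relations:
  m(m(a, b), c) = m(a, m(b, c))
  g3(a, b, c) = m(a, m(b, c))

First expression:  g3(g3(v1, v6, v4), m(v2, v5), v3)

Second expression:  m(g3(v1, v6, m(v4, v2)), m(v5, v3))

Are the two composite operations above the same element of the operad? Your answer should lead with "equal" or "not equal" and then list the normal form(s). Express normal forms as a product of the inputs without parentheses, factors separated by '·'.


The first expression, normalized: v1 · v6 · v4 · v2 · v5 · v3
The second expression, normalized: v1 · v6 · v4 · v2 · v5 · v3
Same normal form: equal.

equal — both sides give v1 · v6 · v4 · v2 · v5 · v3


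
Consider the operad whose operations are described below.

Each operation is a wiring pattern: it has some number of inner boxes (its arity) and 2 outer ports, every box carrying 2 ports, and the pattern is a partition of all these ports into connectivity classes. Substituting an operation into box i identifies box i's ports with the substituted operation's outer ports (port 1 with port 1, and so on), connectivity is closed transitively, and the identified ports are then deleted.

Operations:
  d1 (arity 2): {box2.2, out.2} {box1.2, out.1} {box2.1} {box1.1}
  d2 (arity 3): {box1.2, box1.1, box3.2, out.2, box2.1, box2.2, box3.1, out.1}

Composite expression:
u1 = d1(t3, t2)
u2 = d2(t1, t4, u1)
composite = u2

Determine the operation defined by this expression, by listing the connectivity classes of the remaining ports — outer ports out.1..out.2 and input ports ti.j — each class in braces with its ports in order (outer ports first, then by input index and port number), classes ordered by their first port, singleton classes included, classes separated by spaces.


{out.1, out.2, t1.1, t1.2, t2.2, t3.2, t4.1, t4.2} {t2.1} {t3.1}

Two ports join when wires chain via d2-identified ports.
through d1, on inputs (t3, t2): {out.1, t3.2} {out.2, t2.2} {t2.1} {t3.1} (out.j = stage outer ports)
through d2, on inputs (t1, t4, t3, t2): {out.1, out.2, t1.1, t1.2, t2.2, t3.2, t4.1, t4.2} {t2.1} {t3.1} (out.j = stage outer ports)


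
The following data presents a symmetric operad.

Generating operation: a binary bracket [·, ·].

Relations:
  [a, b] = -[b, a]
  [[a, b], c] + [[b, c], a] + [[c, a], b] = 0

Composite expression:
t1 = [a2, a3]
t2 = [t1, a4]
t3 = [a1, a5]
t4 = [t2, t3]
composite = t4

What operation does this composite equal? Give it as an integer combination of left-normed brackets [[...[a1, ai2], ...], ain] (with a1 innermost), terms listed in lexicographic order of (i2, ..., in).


-[[[[a1, a5], a2], a3], a4] + [[[[a1, a5], a3], a2], a4] + [[[[a1, a5], a4], a2], a3] - [[[[a1, a5], a4], a3], a2]

Antisymmetry and Jacobi reduce to a1-anchored left-normed brackets.
Composite bracket: [[[a2, a3], a4], [a1, a5]]
The bracket unfolds into 16 signed words via [a, b] = ab - ba (2^4 = 16).
The a1-initial words carry the normal form:
  a1a5a2a3a4 appears with sign -1, giving the term -[[[[a1, a5], a2], a3], a4]
  a1a5a3a2a4 appears with sign +1, giving the term +[[[[a1, a5], a3], a2], a4]
  a1a5a4a2a3 appears with sign +1, giving the term +[[[[a1, a5], a4], a2], a3]
  a1a5a4a3a2 appears with sign -1, giving the term -[[[[a1, a5], a4], a3], a2]


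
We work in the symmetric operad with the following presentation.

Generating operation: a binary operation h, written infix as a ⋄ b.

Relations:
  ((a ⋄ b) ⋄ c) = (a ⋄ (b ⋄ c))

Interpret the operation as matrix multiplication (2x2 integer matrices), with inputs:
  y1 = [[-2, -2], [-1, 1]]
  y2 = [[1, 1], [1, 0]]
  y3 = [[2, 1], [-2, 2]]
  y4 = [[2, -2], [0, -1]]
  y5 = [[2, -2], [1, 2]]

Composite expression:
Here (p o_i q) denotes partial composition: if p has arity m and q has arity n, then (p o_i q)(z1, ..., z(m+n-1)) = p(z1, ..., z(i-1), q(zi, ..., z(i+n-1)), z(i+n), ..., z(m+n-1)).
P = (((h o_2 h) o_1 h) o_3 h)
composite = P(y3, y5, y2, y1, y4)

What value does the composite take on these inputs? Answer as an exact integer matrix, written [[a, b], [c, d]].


[[-22, 23], [-20, 34]]

(y3 ⋄ y5) = [[5, -2], [-2, 8]]
(y2 ⋄ y1) = [[-3, -1], [-2, -2]]
((y2 ⋄ y1) ⋄ y4) = [[-6, 7], [-4, 6]]
((y3 ⋄ y5) ⋄ ((y2 ⋄ y1) ⋄ y4)) = [[-22, 23], [-20, 34]]


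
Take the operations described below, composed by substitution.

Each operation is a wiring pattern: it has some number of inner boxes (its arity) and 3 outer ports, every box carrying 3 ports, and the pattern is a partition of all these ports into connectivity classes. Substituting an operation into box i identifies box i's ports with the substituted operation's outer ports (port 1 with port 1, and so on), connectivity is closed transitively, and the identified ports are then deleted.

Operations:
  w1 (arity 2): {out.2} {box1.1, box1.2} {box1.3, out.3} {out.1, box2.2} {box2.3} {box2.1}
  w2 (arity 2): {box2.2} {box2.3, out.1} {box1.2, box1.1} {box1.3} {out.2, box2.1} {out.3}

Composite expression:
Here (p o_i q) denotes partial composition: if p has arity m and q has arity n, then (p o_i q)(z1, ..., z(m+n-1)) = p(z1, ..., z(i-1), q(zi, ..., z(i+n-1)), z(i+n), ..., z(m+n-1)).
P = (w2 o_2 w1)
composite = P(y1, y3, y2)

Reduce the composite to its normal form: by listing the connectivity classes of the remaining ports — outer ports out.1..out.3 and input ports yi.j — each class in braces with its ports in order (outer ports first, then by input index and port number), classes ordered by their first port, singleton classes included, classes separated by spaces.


{out.1, y3.3} {out.2, y2.2} {out.3} {y1.1, y1.2} {y1.3} {y2.1} {y2.3} {y3.1, y3.2}


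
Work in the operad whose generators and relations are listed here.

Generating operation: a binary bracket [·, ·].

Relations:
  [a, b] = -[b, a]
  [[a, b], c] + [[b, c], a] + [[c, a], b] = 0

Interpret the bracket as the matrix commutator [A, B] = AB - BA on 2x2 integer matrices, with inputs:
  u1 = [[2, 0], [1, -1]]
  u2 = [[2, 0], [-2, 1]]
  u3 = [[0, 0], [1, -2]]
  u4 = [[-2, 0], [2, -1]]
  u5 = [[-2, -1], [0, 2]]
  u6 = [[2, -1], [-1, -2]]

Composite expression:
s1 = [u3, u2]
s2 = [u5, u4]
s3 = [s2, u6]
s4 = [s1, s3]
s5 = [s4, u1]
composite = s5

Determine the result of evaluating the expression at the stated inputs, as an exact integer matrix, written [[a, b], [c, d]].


[[0, 0], [350, 0]]

[u3, u2] = [[0, 0], [5, 0]]
[u5, u4] = [[-2, -1], [8, 2]]
[[u5, u4], u6] = [[9, 8], [28, -9]]
[[u3, u2], [[u5, u4], u6]] = [[-40, 0], [90, 40]]
[[[u3, u2], [[u5, u4], u6]], u1] = [[0, 0], [350, 0]]


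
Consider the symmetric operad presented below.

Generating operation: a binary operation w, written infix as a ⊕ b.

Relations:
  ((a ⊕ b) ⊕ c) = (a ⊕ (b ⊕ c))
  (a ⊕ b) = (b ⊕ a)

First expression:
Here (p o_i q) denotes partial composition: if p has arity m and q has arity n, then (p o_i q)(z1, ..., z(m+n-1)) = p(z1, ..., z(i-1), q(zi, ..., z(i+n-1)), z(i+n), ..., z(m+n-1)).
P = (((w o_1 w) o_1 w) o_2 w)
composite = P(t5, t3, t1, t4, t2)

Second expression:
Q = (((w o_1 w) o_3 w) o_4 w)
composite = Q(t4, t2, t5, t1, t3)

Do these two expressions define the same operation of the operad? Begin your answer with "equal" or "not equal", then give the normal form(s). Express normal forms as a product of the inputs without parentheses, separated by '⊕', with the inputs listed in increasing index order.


The first expression, normalized: t1 ⊕ t2 ⊕ t3 ⊕ t4 ⊕ t5
The second expression, normalized: t1 ⊕ t2 ⊕ t3 ⊕ t4 ⊕ t5
Identical normal forms: equal.

equal — both sides give t1 ⊕ t2 ⊕ t3 ⊕ t4 ⊕ t5


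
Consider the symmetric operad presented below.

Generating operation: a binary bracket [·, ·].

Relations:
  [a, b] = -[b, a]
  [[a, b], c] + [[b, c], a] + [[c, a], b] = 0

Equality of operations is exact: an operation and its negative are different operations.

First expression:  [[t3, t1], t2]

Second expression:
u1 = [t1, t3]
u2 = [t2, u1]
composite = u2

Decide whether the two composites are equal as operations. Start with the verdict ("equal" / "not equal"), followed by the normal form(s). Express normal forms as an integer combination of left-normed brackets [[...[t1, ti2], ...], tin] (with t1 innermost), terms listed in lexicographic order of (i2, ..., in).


equal; the common form is -[[t1, t3], t2]

The first expression reduces to -[[t1, t3], t2]
The second expression reduces to -[[t1, t3], t2]
The forms coincide; equal.


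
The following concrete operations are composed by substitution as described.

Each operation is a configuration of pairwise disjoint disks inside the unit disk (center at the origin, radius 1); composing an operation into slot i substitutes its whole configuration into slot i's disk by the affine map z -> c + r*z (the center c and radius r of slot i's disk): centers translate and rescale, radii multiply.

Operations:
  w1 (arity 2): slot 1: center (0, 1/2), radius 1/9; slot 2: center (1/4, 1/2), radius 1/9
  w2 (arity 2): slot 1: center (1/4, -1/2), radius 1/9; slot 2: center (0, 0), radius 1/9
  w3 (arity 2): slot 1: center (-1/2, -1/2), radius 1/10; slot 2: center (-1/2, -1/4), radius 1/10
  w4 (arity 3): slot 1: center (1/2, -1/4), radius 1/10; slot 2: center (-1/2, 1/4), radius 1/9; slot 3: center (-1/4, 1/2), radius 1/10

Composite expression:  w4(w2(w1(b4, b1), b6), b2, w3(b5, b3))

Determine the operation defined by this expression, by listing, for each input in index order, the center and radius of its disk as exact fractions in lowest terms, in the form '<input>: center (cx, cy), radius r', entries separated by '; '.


b1: center (19/36, -53/180), radius 1/810; b2: center (-1/2, 1/4), radius 1/9; b3: center (-3/10, 19/40), radius 1/100; b4: center (21/40, -53/180), radius 1/810; b5: center (-3/10, 9/20), radius 1/100; b6: center (1/2, -1/4), radius 1/90

Affine substitution under w4: radii multiply and b-centers shift.
for b4, the 3-step affine chain lands on center (21/40, -53/180), radius 1/810
for b1, the 3-step affine chain lands on center (19/36, -53/180), radius 1/810
for b6, the 2-step affine chain lands on center (1/2, -1/4), radius 1/90
for b2, the 1-step affine chain lands on center (-1/2, 1/4), radius 1/9
for b5, the 2-step affine chain lands on center (-3/10, 9/20), radius 1/100
for b3, the 2-step affine chain lands on center (-3/10, 19/40), radius 1/100


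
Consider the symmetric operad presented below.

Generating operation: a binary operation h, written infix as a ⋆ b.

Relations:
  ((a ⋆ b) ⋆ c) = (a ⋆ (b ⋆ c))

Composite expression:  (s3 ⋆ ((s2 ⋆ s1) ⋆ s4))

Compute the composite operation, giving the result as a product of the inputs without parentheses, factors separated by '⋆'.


Every regrouping of h is equal, so read the s-inputs in written order.
(s2 ⋆ s1) flattens to s2 ⋆ s1
((s2 ⋆ s1) ⋆ s4) flattens to s2 ⋆ s1 ⋆ s4
(s3 ⋆ ((s2 ⋆ s1) ⋆ s4)) flattens to s3 ⋆ s2 ⋆ s1 ⋆ s4

s3 ⋆ s2 ⋆ s1 ⋆ s4


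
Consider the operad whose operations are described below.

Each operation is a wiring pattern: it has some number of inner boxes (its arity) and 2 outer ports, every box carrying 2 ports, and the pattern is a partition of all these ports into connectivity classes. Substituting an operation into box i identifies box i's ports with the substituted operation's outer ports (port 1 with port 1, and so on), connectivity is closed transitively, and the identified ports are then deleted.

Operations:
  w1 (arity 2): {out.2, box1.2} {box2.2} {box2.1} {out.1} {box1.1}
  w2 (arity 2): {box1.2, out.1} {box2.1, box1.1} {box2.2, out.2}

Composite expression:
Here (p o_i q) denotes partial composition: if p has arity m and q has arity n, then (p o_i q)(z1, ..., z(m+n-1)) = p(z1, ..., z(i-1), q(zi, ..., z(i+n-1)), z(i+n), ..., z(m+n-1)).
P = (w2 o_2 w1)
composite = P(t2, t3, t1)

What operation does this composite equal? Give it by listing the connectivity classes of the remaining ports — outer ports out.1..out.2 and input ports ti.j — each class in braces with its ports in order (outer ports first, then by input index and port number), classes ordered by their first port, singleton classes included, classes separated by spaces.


{out.1, t2.2} {out.2, t3.2} {t1.1} {t1.2} {t2.1} {t3.1}


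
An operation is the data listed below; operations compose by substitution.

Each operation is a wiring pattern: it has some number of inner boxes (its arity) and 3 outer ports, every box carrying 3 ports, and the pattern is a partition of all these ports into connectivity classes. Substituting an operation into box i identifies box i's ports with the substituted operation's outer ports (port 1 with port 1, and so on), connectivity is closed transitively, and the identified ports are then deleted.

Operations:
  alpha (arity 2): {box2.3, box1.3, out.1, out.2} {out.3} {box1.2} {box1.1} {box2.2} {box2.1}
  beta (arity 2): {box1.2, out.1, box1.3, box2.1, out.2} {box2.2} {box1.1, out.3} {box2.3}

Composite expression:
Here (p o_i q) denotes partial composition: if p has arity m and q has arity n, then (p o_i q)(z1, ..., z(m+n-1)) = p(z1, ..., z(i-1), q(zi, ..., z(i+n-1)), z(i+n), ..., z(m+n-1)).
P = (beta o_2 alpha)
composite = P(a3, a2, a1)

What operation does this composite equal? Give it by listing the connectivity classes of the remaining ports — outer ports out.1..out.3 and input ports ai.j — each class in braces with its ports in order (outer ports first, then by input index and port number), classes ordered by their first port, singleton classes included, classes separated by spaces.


Connectivity passes through glued beta-boundaries; trace each wire chain.
after alpha, the pattern on (a2, a1) reads {out.1, out.2, a1.3, a2.3} {out.3} {a1.1} {a1.2} {a2.1} {a2.2} (out.j = its outer ports)
after beta, the pattern on (a3, a2, a1) reads {out.1, out.2, a1.3, a2.3, a3.2, a3.3} {out.3, a3.1} {a1.1} {a1.2} {a2.1} {a2.2} (out.j = its outer ports)

{out.1, out.2, a1.3, a2.3, a3.2, a3.3} {out.3, a3.1} {a1.1} {a1.2} {a2.1} {a2.2}


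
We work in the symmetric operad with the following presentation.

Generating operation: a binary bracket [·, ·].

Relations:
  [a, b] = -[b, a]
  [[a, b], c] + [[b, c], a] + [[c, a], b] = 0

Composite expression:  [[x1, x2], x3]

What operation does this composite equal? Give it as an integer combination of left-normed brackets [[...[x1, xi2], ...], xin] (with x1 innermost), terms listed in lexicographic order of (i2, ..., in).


[[x1, x2], x3]

A multilinear Lie element is pinned by x1-initial words (x1 innermost).
Composite bracket: [[x1, x2], x3]
The bracket unfolds into 4 signed words via [a, b] = ab - ba (2^2 = 4).
The x1-initial words carry the normal form:
  the word x1x2x3 carries sign +1 and contributes +[[x1, x2], x3]


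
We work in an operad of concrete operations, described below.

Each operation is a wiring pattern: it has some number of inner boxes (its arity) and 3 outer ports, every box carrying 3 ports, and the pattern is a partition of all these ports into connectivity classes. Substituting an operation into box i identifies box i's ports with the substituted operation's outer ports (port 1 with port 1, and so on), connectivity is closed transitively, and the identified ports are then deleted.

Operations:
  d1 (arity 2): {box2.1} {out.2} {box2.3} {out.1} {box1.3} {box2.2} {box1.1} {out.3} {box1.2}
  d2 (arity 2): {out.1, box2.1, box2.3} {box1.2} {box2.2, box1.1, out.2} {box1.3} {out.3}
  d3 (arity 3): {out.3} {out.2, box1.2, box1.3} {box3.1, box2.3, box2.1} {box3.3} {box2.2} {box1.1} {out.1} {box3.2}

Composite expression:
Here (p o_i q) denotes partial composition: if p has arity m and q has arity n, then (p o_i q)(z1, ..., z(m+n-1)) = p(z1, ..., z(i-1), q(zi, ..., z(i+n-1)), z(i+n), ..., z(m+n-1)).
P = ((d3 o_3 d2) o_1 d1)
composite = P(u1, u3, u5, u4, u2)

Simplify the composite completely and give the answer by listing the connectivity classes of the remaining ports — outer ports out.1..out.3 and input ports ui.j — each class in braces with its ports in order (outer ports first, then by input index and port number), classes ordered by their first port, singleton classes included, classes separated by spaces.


{out.1} {out.2} {out.3} {u1.1} {u1.2} {u1.3} {u2.1, u2.3, u5.1, u5.3} {u2.2, u4.1} {u3.1} {u3.2} {u3.3} {u4.2} {u4.3} {u5.2}

Connectivity passes through glued d3-boundaries; trace each wire chain.
through d1, on inputs (u1, u3): {out.1} {out.2} {out.3} {u1.1} {u1.2} {u1.3} {u3.1} {u3.2} {u3.3} (out.j = stage outer ports)
through d2, on inputs (u4, u2): {out.1, u2.1, u2.3} {out.2, u2.2, u4.1} {out.3} {u4.2} {u4.3} (out.j = stage outer ports)
through d3, on inputs (u1, u3, u5, u4, u2): {out.1} {out.2} {out.3} {u1.1} {u1.2} {u1.3} {u2.1, u2.3, u5.1, u5.3} {u2.2, u4.1} {u3.1} {u3.2} {u3.3} {u4.2} {u4.3} {u5.2} (out.j = stage outer ports)


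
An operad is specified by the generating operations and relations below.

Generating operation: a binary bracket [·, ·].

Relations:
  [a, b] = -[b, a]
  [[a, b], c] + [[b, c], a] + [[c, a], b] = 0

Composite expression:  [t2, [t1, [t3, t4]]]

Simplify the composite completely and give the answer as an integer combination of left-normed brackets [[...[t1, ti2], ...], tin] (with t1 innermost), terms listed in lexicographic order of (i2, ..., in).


Skip Jacobi rewriting: expand, keep t1-initial words, read off terms.
Composite bracket: [t2, [t1, [t3, t4]]]
Under [a, b] = ab - ba we get 8 signed associative words (2^3 = 8).
Only words starting with t1 matter:
  t1t3t4t2 appears with sign -1, giving the term -[[[t1, t3], t4], t2]
  t1t4t3t2 appears with sign +1, giving the term +[[[t1, t4], t3], t2]

-[[[t1, t3], t4], t2] + [[[t1, t4], t3], t2]


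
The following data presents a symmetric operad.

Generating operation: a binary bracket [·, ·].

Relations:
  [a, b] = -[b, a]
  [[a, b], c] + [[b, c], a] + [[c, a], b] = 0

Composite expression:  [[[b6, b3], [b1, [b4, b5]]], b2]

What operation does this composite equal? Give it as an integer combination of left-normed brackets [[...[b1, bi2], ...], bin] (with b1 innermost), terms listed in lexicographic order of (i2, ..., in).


[[[[[b1, b4], b5], b3], b6], b2] - [[[[[b1, b4], b5], b6], b3], b2] - [[[[[b1, b5], b4], b3], b6], b2] + [[[[[b1, b5], b4], b6], b3], b2]

A multilinear Lie element is pinned by b1-initial words (b1 innermost).
Composite bracket: [[[b6, b3], [b1, [b4, b5]]], b2]
Applying ab - ba throughout gives 32 signed words (2^5 = 32).
The b1-initial words carry the normal form:
  the word b1b4b5b3b6b2 carries sign +1 and contributes +[[[[[b1, b4], b5], b3], b6], b2]
  the word b1b4b5b6b3b2 carries sign -1 and contributes -[[[[[b1, b4], b5], b6], b3], b2]
  the word b1b5b4b3b6b2 carries sign -1 and contributes -[[[[[b1, b5], b4], b3], b6], b2]
  the word b1b5b4b6b3b2 carries sign +1 and contributes +[[[[[b1, b5], b4], b6], b3], b2]


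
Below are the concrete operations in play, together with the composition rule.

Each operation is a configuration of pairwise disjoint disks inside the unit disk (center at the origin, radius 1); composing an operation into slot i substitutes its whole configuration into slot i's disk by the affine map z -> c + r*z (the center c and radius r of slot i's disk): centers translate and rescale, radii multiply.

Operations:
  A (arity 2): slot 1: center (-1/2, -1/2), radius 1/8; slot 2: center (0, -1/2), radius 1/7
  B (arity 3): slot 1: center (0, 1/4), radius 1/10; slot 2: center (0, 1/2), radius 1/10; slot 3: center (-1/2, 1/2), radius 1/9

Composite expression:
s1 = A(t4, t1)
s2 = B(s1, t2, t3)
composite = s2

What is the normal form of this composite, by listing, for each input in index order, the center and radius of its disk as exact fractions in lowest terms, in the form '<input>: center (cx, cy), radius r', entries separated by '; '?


t1: center (0, 1/5), radius 1/70; t2: center (0, 1/2), radius 1/10; t3: center (-1/2, 1/2), radius 1/9; t4: center (-1/20, 1/5), radius 1/80

Each t-disk chains the slot maps above it in B; radii multiply.
for t4, the 2-step affine chain lands on center (-1/20, 1/5), radius 1/80
for t1, the 2-step affine chain lands on center (0, 1/5), radius 1/70
for t2, the 1-step affine chain lands on center (0, 1/2), radius 1/10
for t3, the 1-step affine chain lands on center (-1/2, 1/2), radius 1/9


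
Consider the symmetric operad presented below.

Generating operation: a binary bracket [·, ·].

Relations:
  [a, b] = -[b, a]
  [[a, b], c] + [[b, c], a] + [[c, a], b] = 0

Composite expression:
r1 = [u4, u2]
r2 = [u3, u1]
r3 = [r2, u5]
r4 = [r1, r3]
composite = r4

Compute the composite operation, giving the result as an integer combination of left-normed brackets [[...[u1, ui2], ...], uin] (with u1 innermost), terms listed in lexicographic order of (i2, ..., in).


-[[[[u1, u3], u5], u2], u4] + [[[[u1, u3], u5], u4], u2]

In the tensor algebra, words opening u1 carry the u1-anchored form.
Composite bracket: [[u4, u2], [[u3, u1], u5]]
Expanding via [a, b] = ab - ba: 16 signed words (2^4 = 16).
The u1-initial words carry the normal form:
  u1u3u5u2u4 (sign -1) contributes -[[[[u1, u3], u5], u2], u4]
  u1u3u5u4u2 (sign +1) contributes +[[[[u1, u3], u5], u4], u2]


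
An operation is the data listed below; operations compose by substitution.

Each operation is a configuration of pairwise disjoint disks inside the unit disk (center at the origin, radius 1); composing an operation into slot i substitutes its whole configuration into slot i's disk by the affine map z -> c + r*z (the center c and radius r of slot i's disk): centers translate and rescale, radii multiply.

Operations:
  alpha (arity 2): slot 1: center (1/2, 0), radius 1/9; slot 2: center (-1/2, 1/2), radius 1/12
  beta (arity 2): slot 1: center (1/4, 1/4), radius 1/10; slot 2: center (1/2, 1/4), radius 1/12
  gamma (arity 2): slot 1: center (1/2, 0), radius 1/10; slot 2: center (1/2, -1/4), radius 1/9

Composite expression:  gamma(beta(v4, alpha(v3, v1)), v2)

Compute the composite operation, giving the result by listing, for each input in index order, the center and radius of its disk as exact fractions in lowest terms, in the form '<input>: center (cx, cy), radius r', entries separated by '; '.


v1: center (131/240, 7/240), radius 1/1440; v2: center (1/2, -1/4), radius 1/9; v3: center (133/240, 1/40), radius 1/1080; v4: center (21/40, 1/40), radius 1/100

Below gamma, radii multiply path by path; the v-disk centers shift.
for v4, the 2-step affine chain lands on center (21/40, 1/40), radius 1/100
for v3, the 3-step affine chain lands on center (133/240, 1/40), radius 1/1080
for v1, the 3-step affine chain lands on center (131/240, 7/240), radius 1/1440
for v2, the 1-step affine chain lands on center (1/2, -1/4), radius 1/9


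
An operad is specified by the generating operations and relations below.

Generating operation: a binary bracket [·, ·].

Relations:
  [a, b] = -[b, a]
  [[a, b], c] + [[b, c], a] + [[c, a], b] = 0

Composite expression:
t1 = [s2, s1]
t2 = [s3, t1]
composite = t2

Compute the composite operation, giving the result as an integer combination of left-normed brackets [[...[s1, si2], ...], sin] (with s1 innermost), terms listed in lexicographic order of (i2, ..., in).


[[s1, s2], s3]


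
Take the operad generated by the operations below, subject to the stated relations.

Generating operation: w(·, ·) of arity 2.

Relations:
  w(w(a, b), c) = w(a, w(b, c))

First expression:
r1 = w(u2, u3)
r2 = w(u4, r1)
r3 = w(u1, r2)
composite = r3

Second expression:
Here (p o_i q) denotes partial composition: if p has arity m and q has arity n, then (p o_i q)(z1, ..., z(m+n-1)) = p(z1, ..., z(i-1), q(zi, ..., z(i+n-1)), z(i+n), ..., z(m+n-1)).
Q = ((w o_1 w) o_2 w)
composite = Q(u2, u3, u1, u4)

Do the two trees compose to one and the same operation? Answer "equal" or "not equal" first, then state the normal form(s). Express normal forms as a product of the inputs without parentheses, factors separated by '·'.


not equal; the first gives u1 · u4 · u2 · u3 and the second u2 · u3 · u1 · u4

The first expression reduces to u1 · u4 · u2 · u3
The second expression reduces to u2 · u3 · u1 · u4
Different reductions; not equal.


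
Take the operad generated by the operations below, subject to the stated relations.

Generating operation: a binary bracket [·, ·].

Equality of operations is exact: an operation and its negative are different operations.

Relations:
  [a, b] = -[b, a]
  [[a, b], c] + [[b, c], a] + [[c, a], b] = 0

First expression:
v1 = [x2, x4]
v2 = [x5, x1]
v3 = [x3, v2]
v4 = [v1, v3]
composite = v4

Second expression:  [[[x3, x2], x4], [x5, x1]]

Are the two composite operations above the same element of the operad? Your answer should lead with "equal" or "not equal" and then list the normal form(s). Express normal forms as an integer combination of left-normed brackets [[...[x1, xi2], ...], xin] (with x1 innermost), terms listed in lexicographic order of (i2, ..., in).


The first expression reduces to -[[[[x1, x5], x3], x2], x4] + [[[[x1, x5], x3], x4], x2]
The second expression reduces to -[[[[x1, x5], x2], x3], x4] + [[[[x1, x5], x3], x2], x4] + [[[[x1, x5], x4], x2], x3] - [[[[x1, x5], x4], x3], x2]
Different reductions; not equal.

not equal; first: -[[[[x1, x5], x3], x2], x4] + [[[[x1, x5], x3], x4], x2]; second: -[[[[x1, x5], x2], x3], x4] + [[[[x1, x5], x3], x2], x4] + [[[[x1, x5], x4], x2], x3] - [[[[x1, x5], x4], x3], x2]


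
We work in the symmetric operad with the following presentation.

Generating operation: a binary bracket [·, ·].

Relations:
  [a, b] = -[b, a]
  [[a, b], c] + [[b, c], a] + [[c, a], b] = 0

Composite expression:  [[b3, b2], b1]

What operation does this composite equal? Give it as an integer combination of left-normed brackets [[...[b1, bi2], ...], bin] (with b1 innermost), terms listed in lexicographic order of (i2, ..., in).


[[b1, b2], b3] - [[b1, b3], b2]

A multilinear Lie element is pinned by b1-initial words (b1 innermost).
Composite bracket: [[b3, b2], b1]
Expanding via [a, b] = ab - ba: 4 signed words (2^2 = 4).
Keep just the words that open with b1:
  sign of b1b2b3 is +1, so it contributes +[[b1, b2], b3]
  sign of b1b3b2 is -1, so it contributes -[[b1, b3], b2]


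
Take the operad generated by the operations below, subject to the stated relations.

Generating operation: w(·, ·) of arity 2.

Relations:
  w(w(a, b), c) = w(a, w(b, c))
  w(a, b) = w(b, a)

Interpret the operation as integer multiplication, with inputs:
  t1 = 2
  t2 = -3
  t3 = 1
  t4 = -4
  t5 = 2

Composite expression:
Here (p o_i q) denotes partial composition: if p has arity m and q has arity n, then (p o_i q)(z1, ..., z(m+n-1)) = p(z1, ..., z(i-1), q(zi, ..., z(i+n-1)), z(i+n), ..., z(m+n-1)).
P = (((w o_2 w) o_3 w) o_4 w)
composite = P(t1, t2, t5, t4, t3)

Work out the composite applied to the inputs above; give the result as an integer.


48

w(t4, t3) = -4
w(t5, w(t4, t3)) = -8
w(t2, w(t5, w(t4, t3))) = 24
w(t1, w(t2, w(t5, w(t4, t3)))) = 48


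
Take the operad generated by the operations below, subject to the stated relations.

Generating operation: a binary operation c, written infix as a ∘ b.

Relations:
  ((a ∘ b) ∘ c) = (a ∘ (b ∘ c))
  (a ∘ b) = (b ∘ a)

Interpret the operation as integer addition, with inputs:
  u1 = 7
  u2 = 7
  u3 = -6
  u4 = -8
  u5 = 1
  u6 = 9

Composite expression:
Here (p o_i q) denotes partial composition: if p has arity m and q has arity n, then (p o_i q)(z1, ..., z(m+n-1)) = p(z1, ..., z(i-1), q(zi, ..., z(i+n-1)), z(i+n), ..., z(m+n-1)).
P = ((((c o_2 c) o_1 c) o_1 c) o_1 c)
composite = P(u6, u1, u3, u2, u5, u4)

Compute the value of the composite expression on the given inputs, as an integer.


10

(u6 ∘ u1) = 16
((u6 ∘ u1) ∘ u3) = 10
(((u6 ∘ u1) ∘ u3) ∘ u2) = 17
(u5 ∘ u4) = -7
((((u6 ∘ u1) ∘ u3) ∘ u2) ∘ (u5 ∘ u4)) = 10
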